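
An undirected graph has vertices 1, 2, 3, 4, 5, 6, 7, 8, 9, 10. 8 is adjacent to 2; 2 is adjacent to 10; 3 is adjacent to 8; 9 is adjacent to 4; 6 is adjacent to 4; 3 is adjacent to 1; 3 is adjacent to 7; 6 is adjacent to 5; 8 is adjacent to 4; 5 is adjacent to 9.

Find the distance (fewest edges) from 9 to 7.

4

Distance 0: 9.
Distance 1: 4, 5.
Distance 2: 6, 8.
Distance 3: 2, 3.
Distance 4: 1, 7, 10 — contains 7.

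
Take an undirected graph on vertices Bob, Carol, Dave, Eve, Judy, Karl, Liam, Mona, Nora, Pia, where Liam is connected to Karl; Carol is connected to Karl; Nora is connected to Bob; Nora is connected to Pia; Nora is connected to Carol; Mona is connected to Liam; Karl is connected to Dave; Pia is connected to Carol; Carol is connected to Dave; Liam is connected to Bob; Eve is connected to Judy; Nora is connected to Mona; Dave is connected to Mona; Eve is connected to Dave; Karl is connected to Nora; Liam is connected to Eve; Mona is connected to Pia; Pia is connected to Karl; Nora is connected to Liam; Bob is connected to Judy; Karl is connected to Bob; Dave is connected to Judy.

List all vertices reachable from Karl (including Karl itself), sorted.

Bob, Carol, Dave, Eve, Judy, Karl, Liam, Mona, Nora, Pia

Start at Karl.
Its neighbours: Bob, Carol, Dave, Liam, Nora, Pia.
Then their neighbours: Eve, Judy, Mona.
Every vertex is now reached.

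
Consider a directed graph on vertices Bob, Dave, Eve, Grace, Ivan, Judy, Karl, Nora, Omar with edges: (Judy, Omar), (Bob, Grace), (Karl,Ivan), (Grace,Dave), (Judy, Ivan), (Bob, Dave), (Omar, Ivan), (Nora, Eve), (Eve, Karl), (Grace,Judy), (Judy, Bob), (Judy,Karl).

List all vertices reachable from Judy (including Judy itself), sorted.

Bob, Dave, Grace, Ivan, Judy, Karl, Omar

Start at Judy.
Its neighbours: Bob, Ivan, Karl, Omar.
Then their neighbours: Dave, Grace.
Nothing further is reachable.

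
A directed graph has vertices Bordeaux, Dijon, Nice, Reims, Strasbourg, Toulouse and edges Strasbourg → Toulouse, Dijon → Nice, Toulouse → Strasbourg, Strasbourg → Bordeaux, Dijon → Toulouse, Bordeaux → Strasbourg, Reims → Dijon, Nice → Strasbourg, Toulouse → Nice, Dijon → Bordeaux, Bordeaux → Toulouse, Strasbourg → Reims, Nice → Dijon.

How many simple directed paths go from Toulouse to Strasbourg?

3

Toulouse→Nice→Dijon→Bordeaux→Strasbourg
Toulouse→Nice→Strasbourg
Toulouse→Strasbourg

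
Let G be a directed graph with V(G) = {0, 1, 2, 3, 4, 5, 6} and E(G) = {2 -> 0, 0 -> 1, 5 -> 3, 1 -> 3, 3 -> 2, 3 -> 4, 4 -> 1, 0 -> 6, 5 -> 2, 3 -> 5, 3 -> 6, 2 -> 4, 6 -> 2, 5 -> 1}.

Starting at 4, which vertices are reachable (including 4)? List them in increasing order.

Start at 4.
Its neighbours: 1.
Then their neighbours: 3.
Then next layer: 2, 5, 6.
Then next layer: 0.
Every vertex is now reached.

0, 1, 2, 3, 4, 5, 6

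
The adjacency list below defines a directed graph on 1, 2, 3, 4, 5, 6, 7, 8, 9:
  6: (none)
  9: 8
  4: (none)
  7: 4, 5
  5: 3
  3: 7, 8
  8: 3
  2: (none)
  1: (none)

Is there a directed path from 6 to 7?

6 has no outgoing edges, so nothing is reachable from it.

No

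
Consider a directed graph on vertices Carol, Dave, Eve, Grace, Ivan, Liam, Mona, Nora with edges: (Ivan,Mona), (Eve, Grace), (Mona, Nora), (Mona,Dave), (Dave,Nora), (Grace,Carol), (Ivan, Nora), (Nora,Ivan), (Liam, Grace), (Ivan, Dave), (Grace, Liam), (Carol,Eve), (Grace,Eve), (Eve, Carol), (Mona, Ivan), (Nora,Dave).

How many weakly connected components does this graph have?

From Carol: component {Carol, Eve, Grace, Liam}.
From Dave: component {Dave, Ivan, Mona, Nora}.
That's 2 components.

2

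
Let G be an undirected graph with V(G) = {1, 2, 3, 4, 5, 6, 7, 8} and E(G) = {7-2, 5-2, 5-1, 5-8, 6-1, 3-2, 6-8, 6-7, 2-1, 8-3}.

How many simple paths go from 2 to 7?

2–1–5–8–6–7
2–1–6–7
2–3–8–5–1–6–7
2–3–8–6–7
2–5–1–6–7
2–5–8–6–7
2–7

7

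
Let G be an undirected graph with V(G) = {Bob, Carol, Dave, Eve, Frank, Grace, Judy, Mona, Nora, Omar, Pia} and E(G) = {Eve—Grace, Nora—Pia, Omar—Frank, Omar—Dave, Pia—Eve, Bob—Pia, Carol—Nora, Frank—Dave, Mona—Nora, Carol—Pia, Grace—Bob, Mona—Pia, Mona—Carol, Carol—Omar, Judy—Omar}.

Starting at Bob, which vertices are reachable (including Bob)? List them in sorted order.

Bob, Carol, Dave, Eve, Frank, Grace, Judy, Mona, Nora, Omar, Pia

Start at Bob.
Its neighbours: Grace, Pia.
Then their neighbours: Carol, Eve, Mona, Nora.
Then next layer: Omar.
Then next layer: Dave, Frank, Judy.
Every vertex is now reached.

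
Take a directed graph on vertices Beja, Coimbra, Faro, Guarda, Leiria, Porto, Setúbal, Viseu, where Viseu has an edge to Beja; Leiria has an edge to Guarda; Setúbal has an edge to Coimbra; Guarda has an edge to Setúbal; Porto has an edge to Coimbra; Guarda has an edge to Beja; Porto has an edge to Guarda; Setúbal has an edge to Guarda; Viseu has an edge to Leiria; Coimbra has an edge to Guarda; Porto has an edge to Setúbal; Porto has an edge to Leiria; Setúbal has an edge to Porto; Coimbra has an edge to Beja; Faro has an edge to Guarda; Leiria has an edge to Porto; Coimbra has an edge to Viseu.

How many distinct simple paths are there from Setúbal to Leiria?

3

Setúbal→Coimbra→Viseu→Leiria
Setúbal→Porto→Coimbra→Viseu→Leiria
Setúbal→Porto→Leiria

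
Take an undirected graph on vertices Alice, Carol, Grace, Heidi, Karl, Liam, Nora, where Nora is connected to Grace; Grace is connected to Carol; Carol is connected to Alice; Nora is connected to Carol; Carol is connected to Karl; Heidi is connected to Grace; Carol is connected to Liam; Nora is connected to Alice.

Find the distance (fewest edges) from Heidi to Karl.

3

Distance 0: Heidi.
Distance 1: Grace.
Distance 2: Carol, Nora.
Distance 3: Alice, Karl, Liam — contains Karl.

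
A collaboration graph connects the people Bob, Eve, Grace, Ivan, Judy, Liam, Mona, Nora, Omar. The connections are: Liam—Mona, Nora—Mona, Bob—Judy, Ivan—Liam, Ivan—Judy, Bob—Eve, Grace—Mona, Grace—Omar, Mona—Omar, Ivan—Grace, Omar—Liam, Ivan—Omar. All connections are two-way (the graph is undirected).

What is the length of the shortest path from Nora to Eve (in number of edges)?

6

Distance 0: Nora.
Distance 1: Mona.
Distance 2: Grace, Liam, Omar.
Distance 3: Ivan.
Distance 4: Judy.
Distance 5: Bob.
Distance 6: Eve — contains Eve.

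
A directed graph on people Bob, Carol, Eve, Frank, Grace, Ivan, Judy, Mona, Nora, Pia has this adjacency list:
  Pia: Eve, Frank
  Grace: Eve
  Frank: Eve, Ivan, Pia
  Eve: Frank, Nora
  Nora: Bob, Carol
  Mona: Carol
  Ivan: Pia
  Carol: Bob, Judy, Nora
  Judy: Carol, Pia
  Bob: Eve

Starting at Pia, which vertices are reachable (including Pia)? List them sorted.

Start at Pia.
Its neighbours: Eve, Frank.
Then their neighbours: Ivan, Nora.
Then next layer: Bob, Carol.
Then next layer: Judy.
Nothing further is reachable.

Bob, Carol, Eve, Frank, Ivan, Judy, Nora, Pia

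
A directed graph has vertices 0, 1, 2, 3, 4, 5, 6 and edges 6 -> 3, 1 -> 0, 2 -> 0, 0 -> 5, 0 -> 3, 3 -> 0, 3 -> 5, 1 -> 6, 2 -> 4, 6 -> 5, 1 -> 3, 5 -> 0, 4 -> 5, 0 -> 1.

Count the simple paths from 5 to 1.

1

5→0→1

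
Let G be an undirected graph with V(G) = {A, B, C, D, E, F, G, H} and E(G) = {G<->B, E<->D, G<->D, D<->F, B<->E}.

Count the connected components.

From A: component {A}.
From B: component {B, D, E, F, G}.
From C: component {C}.
From H: component {H}.
That's 4 components.

4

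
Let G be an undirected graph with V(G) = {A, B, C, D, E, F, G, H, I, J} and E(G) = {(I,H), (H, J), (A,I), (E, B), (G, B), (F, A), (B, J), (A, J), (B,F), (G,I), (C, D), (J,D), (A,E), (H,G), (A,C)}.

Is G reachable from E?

Yes

Explore from E.
Distance 1: reach A, B.
Distance 2: reach C, F, G, I, J.
Found G.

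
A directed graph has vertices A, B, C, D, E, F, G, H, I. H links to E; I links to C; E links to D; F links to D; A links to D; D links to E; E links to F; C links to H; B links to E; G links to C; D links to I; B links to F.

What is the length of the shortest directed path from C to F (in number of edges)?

Distance 0: C.
Distance 1: H.
Distance 2: E.
Distance 3: D, F — contains F.

3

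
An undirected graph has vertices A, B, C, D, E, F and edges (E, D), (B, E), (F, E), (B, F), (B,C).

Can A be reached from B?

Explore from B.
Distance 1: reach C, E, F.
Distance 2: reach D.
The search is exhausted without reaching A; it lies in a different component.

No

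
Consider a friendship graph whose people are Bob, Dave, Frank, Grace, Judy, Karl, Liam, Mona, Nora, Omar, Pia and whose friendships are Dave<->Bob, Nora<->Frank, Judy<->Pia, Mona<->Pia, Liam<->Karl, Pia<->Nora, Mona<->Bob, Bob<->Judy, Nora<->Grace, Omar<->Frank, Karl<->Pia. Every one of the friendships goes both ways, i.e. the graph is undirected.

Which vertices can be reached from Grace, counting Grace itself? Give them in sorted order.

Bob, Dave, Frank, Grace, Judy, Karl, Liam, Mona, Nora, Omar, Pia

Start at Grace.
Its neighbours: Nora.
Then their neighbours: Frank, Pia.
Then next layer: Judy, Karl, Mona, Omar.
Then next layer: Bob, Liam.
Then next layer: Dave.
Every vertex is now reached.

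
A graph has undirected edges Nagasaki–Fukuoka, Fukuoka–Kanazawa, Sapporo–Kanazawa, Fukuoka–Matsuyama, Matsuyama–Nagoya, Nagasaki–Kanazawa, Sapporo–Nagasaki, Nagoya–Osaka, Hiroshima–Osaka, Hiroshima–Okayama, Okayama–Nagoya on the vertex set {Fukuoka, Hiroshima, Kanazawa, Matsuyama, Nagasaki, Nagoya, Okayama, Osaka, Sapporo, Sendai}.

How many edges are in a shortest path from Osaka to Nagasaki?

4

Distance 0: Osaka.
Distance 1: Hiroshima, Nagoya.
Distance 2: Matsuyama, Okayama.
Distance 3: Fukuoka.
Distance 4: Kanazawa, Nagasaki — contains Nagasaki.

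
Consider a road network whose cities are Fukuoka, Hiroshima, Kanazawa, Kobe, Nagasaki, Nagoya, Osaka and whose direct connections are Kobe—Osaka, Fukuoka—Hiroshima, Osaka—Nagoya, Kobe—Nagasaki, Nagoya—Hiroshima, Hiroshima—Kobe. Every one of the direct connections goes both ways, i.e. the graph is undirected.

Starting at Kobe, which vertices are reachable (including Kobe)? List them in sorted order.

Fukuoka, Hiroshima, Kobe, Nagasaki, Nagoya, Osaka

Start at Kobe.
Its neighbours: Hiroshima, Nagasaki, Osaka.
Then their neighbours: Fukuoka, Nagoya.
Nothing further is reachable.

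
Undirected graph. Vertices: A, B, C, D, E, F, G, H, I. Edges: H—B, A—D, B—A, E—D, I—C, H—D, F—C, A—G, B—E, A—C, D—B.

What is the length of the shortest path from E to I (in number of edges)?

4

Distance 0: E.
Distance 1: B, D.
Distance 2: A, H.
Distance 3: C, G.
Distance 4: F, I — contains I.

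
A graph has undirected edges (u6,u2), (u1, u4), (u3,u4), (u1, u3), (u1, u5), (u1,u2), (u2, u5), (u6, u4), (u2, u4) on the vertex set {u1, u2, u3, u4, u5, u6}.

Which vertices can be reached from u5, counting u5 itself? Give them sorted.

u1, u2, u3, u4, u5, u6

Start at u5.
Its neighbours: u1, u2.
Then their neighbours: u3, u4, u6.
Every vertex is now reached.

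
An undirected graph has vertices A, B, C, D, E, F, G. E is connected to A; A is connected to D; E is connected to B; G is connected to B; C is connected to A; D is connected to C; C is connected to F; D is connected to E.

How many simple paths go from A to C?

3

A–C
A–D–C
A–E–D–C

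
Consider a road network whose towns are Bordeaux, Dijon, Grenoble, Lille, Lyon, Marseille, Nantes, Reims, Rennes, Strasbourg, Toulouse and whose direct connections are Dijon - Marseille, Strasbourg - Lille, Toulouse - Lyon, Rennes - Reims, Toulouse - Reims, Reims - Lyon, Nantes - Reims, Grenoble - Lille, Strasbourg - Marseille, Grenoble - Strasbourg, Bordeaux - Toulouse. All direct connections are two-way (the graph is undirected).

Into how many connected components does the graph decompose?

2

From Bordeaux: component {Bordeaux, Lyon, Nantes, Reims, Rennes, Toulouse}.
From Dijon: component {Dijon, Grenoble, Lille, Marseille, Strasbourg}.
That's 2 components.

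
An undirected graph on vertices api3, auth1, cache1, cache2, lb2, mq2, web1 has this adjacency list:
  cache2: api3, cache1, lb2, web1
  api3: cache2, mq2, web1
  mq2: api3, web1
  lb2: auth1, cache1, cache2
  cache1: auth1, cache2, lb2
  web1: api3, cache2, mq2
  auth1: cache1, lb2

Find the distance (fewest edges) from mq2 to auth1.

4

Distance 0: mq2.
Distance 1: api3, web1.
Distance 2: cache2.
Distance 3: cache1, lb2.
Distance 4: auth1 — contains auth1.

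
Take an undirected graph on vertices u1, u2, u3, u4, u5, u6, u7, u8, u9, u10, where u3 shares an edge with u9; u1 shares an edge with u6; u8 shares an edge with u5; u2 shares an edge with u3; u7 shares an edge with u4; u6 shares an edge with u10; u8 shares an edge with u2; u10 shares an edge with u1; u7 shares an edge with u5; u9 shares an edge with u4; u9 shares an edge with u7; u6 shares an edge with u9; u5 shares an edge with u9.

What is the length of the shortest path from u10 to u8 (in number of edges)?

Distance 0: u10.
Distance 1: u1, u6.
Distance 2: u9.
Distance 3: u3, u4, u5, u7.
Distance 4: u2, u8 — contains u8.

4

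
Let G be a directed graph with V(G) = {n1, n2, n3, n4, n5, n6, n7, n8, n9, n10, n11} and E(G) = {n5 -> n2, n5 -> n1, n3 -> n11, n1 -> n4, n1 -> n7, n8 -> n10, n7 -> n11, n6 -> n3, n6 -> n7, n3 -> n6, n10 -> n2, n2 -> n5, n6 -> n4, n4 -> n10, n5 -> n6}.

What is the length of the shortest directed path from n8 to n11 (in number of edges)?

6

Distance 0: n8.
Distance 1: n10.
Distance 2: n2.
Distance 3: n5.
Distance 4: n1, n6.
Distance 5: n3, n4, n7.
Distance 6: n11 — contains n11.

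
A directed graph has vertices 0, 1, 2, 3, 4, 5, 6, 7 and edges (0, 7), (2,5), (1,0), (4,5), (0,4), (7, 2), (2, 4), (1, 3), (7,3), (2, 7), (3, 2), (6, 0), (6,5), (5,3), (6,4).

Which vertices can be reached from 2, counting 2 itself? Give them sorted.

2, 3, 4, 5, 7

Start at 2.
Its neighbours: 4, 5, 7.
Then their neighbours: 3.
Nothing further is reachable.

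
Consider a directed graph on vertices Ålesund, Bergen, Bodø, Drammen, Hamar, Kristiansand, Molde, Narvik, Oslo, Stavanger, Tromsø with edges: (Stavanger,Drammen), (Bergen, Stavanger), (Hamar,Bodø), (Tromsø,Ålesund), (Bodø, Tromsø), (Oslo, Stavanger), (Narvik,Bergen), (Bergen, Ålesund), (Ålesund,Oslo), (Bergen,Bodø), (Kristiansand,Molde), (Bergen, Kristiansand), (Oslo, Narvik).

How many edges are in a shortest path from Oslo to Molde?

4

Distance 0: Oslo.
Distance 1: Narvik, Stavanger.
Distance 2: Bergen, Drammen.
Distance 3: Ålesund, Bodø, Kristiansand.
Distance 4: Molde, Tromsø — contains Molde.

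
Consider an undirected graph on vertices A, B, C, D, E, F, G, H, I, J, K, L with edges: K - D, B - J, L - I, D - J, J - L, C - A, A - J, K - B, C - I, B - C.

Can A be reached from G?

No

G has no edges, so nothing is reachable from it.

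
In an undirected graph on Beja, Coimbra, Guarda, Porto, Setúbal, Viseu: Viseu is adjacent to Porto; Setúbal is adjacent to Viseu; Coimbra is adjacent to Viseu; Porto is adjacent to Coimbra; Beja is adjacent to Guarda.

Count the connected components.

2

From Beja: component {Beja, Guarda}.
From Coimbra: component {Coimbra, Porto, Setúbal, Viseu}.
That's 2 components.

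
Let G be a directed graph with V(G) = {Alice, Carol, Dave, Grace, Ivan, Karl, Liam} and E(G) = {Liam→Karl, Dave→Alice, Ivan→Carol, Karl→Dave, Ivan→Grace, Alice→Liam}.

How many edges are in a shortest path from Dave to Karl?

3

Distance 0: Dave.
Distance 1: Alice.
Distance 2: Liam.
Distance 3: Karl — contains Karl.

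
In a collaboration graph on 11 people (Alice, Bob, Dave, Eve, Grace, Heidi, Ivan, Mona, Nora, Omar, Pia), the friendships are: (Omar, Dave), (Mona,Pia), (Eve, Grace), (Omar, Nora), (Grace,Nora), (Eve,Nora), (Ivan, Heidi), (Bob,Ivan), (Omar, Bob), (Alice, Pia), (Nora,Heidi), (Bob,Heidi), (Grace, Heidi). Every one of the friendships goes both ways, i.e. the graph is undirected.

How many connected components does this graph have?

2

From Alice: component {Alice, Mona, Pia}.
From Bob: component {Bob, Dave, Eve, Grace, Heidi, Ivan, Nora, Omar}.
That's 2 components.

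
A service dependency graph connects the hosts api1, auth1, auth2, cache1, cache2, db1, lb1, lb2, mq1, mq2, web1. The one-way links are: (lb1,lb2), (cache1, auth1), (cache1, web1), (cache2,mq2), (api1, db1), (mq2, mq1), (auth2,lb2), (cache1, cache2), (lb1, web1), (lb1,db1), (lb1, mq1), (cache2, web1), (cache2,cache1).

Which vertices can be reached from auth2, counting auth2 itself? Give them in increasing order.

Start at auth2.
Its neighbours: lb2.
Nothing further is reachable.

auth2, lb2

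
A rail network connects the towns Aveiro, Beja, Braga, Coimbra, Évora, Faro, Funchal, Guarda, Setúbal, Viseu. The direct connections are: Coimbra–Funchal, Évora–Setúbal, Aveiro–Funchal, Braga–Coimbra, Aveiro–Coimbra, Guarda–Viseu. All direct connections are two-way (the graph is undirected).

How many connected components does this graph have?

From Aveiro: component {Aveiro, Braga, Coimbra, Funchal}.
From Beja: component {Beja}.
From Évora: component {Évora, Setúbal}.
From Faro: component {Faro}.
From Guarda: component {Guarda, Viseu}.
That's 5 components.

5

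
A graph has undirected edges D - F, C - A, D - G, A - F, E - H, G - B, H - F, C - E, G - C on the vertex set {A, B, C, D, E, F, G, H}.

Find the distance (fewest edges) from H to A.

2

Distance 0: H.
Distance 1: E, F.
Distance 2: A, C, D — contains A.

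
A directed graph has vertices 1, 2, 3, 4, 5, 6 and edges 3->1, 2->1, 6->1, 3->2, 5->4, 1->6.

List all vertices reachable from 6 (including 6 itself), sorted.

1, 6

Start at 6.
Its neighbours: 1.
Nothing further is reachable.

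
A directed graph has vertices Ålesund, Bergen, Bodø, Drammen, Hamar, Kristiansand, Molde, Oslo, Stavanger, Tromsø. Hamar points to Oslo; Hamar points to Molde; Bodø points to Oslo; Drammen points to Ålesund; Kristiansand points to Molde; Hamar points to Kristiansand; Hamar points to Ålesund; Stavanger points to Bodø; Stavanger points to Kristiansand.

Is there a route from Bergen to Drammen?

No

Bergen has no outgoing edges, so nothing is reachable from it.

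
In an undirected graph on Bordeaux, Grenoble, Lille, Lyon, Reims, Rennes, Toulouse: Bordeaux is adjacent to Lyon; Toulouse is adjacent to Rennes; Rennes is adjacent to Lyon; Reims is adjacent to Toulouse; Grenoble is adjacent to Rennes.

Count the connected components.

2

From Bordeaux: component {Bordeaux, Grenoble, Lyon, Reims, Rennes, Toulouse}.
From Lille: component {Lille}.
That's 2 components.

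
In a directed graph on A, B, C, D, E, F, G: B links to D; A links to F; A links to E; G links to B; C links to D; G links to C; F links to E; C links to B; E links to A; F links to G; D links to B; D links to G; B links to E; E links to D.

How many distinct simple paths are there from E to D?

E→A→F→G→B→D
E→A→F→G→C→B→D
E→A→F→G→C→D
E→D

4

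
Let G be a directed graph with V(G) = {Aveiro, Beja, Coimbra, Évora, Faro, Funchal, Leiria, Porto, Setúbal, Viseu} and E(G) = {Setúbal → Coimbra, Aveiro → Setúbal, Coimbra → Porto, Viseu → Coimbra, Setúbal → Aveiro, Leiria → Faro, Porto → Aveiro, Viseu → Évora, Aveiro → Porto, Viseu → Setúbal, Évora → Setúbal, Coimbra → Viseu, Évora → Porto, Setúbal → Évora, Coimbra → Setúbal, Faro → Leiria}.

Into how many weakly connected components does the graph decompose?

4

From Aveiro: component {Aveiro, Coimbra, Évora, Porto, Setúbal, Viseu}.
From Beja: component {Beja}.
From Faro: component {Faro, Leiria}.
From Funchal: component {Funchal}.
That's 4 components.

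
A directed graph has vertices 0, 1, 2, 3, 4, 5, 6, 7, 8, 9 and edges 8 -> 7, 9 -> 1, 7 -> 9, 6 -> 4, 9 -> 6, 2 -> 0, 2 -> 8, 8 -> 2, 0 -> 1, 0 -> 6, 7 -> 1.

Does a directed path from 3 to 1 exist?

3 has no outgoing edges, so nothing is reachable from it.

No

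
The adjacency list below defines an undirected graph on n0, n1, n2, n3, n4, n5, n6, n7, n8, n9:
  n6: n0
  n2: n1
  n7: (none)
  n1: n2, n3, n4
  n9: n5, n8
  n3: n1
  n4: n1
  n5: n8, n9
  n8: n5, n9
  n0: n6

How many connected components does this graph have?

4

From n0: component {n0, n6}.
From n1: component {n1, n2, n3, n4}.
From n5: component {n5, n8, n9}.
From n7: component {n7}.
That's 4 components.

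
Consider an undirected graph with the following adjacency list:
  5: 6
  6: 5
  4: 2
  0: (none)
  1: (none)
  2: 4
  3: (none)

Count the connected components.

5

From 0: component {0}.
From 1: component {1}.
From 2: component {2, 4}.
From 3: component {3}.
From 5: component {5, 6}.
That's 5 components.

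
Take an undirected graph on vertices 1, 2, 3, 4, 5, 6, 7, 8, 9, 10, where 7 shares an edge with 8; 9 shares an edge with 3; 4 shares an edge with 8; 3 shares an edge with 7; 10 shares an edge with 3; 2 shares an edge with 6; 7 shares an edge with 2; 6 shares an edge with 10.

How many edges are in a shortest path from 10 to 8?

Distance 0: 10.
Distance 1: 3, 6.
Distance 2: 2, 7, 9.
Distance 3: 8 — contains 8.

3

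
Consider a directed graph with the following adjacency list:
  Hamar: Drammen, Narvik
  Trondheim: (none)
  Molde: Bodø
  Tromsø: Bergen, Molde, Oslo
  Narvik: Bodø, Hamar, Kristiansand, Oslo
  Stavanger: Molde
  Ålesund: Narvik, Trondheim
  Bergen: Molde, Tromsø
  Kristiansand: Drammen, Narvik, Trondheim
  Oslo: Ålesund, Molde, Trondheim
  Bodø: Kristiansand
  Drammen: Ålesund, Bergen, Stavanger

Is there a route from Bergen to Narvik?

Explore from Bergen.
Distance 1: reach Molde, Tromsø.
Distance 2: reach Bodø, Oslo.
Distance 3: reach Ålesund, Kristiansand, Trondheim.
Distance 4: reach Drammen, Narvik.
Found Narvik.

Yes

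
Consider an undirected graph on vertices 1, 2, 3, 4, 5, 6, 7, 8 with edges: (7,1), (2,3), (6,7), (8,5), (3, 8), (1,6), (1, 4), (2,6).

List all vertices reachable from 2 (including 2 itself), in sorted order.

1, 2, 3, 4, 5, 6, 7, 8

Start at 2.
Its neighbours: 3, 6.
Then their neighbours: 1, 7, 8.
Then next layer: 4, 5.
Every vertex is now reached.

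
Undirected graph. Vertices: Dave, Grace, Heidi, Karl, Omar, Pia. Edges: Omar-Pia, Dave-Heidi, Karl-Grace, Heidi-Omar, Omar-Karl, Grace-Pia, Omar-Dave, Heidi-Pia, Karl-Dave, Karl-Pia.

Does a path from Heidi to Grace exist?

Explore from Heidi.
Distance 1: reach Dave, Omar, Pia.
Distance 2: reach Grace, Karl.
Found Grace.

Yes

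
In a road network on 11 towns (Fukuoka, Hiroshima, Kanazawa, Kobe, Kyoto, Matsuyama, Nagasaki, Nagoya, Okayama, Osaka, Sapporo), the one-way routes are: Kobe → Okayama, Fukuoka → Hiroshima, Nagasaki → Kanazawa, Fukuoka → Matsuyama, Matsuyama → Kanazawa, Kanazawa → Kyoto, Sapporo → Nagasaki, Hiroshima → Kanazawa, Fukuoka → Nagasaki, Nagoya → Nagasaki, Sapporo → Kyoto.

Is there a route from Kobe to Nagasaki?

Explore from Kobe.
Distance 1: reach Okayama.
The search from Kobe is exhausted; no directed path reaches Nagasaki.

No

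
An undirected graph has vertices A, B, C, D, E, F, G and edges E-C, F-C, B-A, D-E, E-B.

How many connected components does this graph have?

2

From A: component {A, B, C, D, E, F}.
From G: component {G}.
That's 2 components.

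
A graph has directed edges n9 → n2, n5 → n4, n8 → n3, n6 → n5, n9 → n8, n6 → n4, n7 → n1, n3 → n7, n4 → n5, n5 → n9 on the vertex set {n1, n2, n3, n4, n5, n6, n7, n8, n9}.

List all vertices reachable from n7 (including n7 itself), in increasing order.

n1, n7

Start at n7.
Its neighbours: n1.
Nothing further is reachable.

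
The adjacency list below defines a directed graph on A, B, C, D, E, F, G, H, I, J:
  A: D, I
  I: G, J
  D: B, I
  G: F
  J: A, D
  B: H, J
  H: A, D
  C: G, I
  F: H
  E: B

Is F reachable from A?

Yes

Explore from A.
Distance 1: reach D, I.
Distance 2: reach B, G, J.
Distance 3: reach F, H.
Found F.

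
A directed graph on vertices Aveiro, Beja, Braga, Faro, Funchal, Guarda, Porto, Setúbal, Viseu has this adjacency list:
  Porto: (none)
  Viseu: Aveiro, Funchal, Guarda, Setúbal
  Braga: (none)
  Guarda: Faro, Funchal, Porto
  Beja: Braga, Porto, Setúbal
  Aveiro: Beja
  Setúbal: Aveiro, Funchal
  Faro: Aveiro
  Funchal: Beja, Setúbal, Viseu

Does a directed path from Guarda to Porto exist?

Explore from Guarda.
Distance 1: reach Faro, Funchal, Porto.
Found Porto.

Yes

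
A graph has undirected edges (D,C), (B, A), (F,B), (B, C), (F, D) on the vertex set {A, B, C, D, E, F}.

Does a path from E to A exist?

No

E has no edges, so nothing is reachable from it.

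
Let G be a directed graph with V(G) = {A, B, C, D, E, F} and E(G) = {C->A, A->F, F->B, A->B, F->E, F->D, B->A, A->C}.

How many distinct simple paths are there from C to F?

1

C→A→F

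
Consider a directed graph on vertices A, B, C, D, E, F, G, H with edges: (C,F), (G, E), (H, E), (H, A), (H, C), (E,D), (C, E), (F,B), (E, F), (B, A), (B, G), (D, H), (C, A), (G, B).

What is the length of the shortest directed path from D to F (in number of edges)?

Distance 0: D.
Distance 1: H.
Distance 2: A, C, E.
Distance 3: F — contains F.

3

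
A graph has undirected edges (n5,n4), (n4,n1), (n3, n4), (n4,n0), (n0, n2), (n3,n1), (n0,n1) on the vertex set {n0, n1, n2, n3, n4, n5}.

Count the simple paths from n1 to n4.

n1–n0–n4
n1–n3–n4
n1–n4

3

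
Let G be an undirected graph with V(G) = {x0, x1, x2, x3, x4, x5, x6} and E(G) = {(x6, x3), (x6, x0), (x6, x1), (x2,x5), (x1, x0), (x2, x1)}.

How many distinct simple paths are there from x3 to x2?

2

x3–x6–x0–x1–x2
x3–x6–x1–x2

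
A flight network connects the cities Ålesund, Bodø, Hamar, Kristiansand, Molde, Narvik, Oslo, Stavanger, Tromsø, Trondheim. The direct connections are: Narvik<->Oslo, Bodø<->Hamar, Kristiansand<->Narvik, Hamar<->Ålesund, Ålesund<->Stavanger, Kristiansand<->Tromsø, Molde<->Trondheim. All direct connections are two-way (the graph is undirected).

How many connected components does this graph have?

3

From Ålesund: component {Ålesund, Bodø, Hamar, Stavanger}.
From Kristiansand: component {Kristiansand, Narvik, Oslo, Tromsø}.
From Molde: component {Molde, Trondheim}.
That's 3 components.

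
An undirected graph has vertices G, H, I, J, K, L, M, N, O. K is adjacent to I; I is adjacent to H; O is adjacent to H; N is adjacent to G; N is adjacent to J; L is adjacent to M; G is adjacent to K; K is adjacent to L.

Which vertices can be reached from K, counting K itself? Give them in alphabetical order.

Start at K.
Its neighbours: G, I, L.
Then their neighbours: H, M, N.
Then next layer: J, O.
Every vertex is now reached.

G, H, I, J, K, L, M, N, O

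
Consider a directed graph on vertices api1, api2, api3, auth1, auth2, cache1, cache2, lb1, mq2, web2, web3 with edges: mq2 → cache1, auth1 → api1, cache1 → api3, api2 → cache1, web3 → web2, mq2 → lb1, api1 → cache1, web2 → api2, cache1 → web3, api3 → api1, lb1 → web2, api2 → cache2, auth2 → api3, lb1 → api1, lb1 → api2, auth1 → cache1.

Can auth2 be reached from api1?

No

Explore from api1.
Distance 1: reach cache1.
Distance 2: reach api3, web3.
Distance 3: reach web2.
Distance 4: reach api2.
Distance 5: reach cache2.
The search from api1 is exhausted; no directed path reaches auth2.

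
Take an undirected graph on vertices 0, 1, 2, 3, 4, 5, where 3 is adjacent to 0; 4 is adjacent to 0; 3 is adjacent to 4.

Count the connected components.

From 0: component {0, 3, 4}.
From 1: component {1}.
From 2: component {2}.
From 5: component {5}.
That's 4 components.

4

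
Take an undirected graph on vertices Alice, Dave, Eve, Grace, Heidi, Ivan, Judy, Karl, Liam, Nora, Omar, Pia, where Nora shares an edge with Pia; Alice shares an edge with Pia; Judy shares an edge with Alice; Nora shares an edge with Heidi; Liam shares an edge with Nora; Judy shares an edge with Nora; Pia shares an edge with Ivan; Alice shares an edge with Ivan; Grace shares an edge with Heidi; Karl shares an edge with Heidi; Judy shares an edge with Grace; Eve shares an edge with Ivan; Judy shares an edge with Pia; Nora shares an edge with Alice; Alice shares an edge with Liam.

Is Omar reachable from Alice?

Explore from Alice.
Distance 1: reach Ivan, Judy, Liam, Nora, Pia.
Distance 2: reach Eve, Grace, Heidi.
Distance 3: reach Karl.
The search is exhausted without reaching Omar; it lies in a different component.

No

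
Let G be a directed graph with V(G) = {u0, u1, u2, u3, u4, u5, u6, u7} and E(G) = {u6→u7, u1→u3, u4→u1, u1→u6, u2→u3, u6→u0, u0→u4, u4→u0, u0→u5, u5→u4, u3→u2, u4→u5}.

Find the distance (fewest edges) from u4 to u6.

2

Distance 0: u4.
Distance 1: u0, u1, u5.
Distance 2: u3, u6 — contains u6.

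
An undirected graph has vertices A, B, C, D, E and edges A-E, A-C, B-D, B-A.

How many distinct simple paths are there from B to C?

B–A–C

1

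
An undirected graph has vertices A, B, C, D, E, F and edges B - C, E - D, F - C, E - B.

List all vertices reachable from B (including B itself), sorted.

B, C, D, E, F

Start at B.
Its neighbours: C, E.
Then their neighbours: D, F.
Nothing further is reachable.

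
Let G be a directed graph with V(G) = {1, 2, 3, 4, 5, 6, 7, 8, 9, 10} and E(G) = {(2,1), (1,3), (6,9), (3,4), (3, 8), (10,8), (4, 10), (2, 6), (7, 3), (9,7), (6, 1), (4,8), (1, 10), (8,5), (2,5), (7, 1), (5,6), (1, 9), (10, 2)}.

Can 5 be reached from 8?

Explore from 8.
Distance 1: reach 5.
Found 5.

Yes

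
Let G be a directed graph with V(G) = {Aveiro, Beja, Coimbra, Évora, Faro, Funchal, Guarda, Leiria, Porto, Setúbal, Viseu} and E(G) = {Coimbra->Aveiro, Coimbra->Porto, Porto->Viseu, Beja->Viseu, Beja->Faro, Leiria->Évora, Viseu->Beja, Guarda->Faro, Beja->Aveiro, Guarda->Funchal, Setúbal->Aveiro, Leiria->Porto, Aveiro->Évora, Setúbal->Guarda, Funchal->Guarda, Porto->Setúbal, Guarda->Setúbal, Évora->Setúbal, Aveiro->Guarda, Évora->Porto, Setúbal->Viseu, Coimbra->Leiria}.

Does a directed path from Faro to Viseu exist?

Faro has no outgoing edges, so nothing is reachable from it.

No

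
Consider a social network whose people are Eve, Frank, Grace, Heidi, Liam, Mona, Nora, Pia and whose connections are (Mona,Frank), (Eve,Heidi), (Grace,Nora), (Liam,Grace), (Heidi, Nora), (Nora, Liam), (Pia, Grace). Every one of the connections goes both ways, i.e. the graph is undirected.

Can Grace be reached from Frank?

Explore from Frank.
Distance 1: reach Mona.
The search is exhausted without reaching Grace; it lies in a different component.

No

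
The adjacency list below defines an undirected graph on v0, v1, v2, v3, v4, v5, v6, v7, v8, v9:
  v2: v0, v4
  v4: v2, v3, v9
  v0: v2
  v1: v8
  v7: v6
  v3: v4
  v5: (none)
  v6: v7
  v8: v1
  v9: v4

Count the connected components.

4

From v0: component {v0, v2, v3, v4, v9}.
From v1: component {v1, v8}.
From v5: component {v5}.
From v6: component {v6, v7}.
That's 4 components.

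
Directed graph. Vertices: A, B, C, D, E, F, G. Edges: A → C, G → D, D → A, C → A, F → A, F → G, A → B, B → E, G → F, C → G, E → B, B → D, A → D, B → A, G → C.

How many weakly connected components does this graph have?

1

From A: component {A, B, C, D, E, F, G}.
That's 1 component.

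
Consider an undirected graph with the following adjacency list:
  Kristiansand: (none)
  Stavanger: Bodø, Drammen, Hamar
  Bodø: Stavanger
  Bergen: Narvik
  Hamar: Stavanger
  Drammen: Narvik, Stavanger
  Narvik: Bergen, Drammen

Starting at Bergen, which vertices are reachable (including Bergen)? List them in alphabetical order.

Start at Bergen.
Its neighbours: Narvik.
Then their neighbours: Drammen.
Then next layer: Stavanger.
Then next layer: Bodø, Hamar.
Nothing further is reachable.

Bergen, Bodø, Drammen, Hamar, Narvik, Stavanger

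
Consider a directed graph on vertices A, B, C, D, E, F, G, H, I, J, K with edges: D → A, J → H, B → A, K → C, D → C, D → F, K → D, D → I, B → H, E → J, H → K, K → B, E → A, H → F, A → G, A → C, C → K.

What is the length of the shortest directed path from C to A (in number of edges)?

3

Distance 0: C.
Distance 1: K.
Distance 2: B, D.
Distance 3: A, F, H, I — contains A.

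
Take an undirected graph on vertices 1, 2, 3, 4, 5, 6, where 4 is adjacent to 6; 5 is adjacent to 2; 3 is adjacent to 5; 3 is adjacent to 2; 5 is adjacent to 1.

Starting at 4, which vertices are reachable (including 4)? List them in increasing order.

Start at 4.
Its neighbours: 6.
Nothing further is reachable.

4, 6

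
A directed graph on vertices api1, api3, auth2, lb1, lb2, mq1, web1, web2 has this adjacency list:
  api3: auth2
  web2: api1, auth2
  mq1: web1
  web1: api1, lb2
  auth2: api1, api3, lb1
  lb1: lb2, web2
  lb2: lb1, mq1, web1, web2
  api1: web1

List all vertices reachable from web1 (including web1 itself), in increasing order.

api1, api3, auth2, lb1, lb2, mq1, web1, web2

Start at web1.
Its neighbours: api1, lb2.
Then their neighbours: lb1, mq1, web2.
Then next layer: auth2.
Then next layer: api3.
Every vertex is now reached.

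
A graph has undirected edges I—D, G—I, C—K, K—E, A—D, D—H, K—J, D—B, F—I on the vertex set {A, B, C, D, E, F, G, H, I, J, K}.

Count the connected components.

From A: component {A, B, D, F, G, H, I}.
From C: component {C, E, J, K}.
That's 2 components.

2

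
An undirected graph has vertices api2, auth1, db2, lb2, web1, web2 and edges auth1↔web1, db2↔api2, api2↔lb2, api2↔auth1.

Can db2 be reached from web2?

web2 has no edges, so nothing is reachable from it.

No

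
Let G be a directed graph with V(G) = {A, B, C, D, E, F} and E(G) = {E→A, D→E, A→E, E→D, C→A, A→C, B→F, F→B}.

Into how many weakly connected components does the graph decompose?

2

From A: component {A, C, D, E}.
From B: component {B, F}.
That's 2 components.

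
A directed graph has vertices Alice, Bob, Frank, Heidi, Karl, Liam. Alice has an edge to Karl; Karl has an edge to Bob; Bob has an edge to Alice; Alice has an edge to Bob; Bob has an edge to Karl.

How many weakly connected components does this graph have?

From Alice: component {Alice, Bob, Karl}.
From Frank: component {Frank}.
From Heidi: component {Heidi}.
From Liam: component {Liam}.
That's 4 components.

4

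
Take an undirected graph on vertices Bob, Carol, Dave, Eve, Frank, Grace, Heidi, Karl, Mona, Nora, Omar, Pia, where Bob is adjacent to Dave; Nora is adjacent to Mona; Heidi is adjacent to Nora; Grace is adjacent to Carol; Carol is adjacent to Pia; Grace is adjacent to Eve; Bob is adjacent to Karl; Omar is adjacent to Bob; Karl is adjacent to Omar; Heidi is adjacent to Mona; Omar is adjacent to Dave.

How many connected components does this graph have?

4

From Bob: component {Bob, Dave, Karl, Omar}.
From Carol: component {Carol, Eve, Grace, Pia}.
From Frank: component {Frank}.
From Heidi: component {Heidi, Mona, Nora}.
That's 4 components.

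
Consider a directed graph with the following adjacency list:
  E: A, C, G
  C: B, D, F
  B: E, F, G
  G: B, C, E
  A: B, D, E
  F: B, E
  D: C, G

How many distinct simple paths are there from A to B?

A→B
A→D→C→B
A→D→C→F→B
A→D→C→F→E→G→B
A→D→G→B
A→D→G→C→B
A→D→G→C→F→B
A→D→G→E→C→B
A→D→G→E→C→F→B
A→E→C→B
A→E→C→D→G→B
A→E→C→F→B
A→E→G→B
A→E→G→C→B
A→E→G→C→F→B

15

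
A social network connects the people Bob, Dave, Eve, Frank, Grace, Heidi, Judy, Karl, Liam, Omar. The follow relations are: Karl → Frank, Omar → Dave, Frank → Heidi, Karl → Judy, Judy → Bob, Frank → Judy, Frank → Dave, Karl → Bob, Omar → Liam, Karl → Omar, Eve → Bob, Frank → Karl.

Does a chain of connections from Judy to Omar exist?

No

Explore from Judy.
Distance 1: reach Bob.
The search from Judy is exhausted; no directed path reaches Omar.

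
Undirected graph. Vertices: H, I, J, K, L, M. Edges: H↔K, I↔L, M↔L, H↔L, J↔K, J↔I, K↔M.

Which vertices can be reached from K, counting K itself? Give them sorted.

Start at K.
Its neighbours: H, J, M.
Then their neighbours: I, L.
Every vertex is now reached.

H, I, J, K, L, M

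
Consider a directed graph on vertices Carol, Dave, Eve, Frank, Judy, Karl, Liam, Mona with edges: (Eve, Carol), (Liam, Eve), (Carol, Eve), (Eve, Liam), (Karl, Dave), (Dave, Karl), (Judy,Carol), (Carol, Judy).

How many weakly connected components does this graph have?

From Carol: component {Carol, Eve, Judy, Liam}.
From Dave: component {Dave, Karl}.
From Frank: component {Frank}.
From Mona: component {Mona}.
That's 4 components.

4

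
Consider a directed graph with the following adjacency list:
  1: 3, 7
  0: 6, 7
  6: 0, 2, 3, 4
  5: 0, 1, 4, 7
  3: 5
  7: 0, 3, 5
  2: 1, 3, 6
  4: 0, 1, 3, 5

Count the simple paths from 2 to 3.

2→1→3
2→1→7→0→6→3
2→1→7→0→6→4→3
2→1→7→3
2→1→7→5→0→6→3
2→1→7→5→0→6→4→3
2→1→7→5→4→0→6→3
2→1→7→5→4→3
... and 15 more.

23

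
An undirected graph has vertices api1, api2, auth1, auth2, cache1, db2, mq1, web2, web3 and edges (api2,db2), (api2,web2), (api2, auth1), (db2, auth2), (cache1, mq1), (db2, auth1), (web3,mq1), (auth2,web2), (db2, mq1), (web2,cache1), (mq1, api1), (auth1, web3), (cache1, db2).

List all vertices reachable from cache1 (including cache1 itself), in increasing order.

Start at cache1.
Its neighbours: db2, mq1, web2.
Then their neighbours: api1, api2, auth1, auth2, web3.
Every vertex is now reached.

api1, api2, auth1, auth2, cache1, db2, mq1, web2, web3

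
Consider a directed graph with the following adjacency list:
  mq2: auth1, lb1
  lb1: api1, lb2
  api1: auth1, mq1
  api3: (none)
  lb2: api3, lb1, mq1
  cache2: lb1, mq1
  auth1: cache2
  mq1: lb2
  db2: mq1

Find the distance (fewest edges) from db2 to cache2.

6

Distance 0: db2.
Distance 1: mq1.
Distance 2: lb2.
Distance 3: api3, lb1.
Distance 4: api1.
Distance 5: auth1.
Distance 6: cache2 — contains cache2.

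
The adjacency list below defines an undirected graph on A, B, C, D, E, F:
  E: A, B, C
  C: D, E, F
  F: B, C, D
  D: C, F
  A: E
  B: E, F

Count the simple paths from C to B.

3

C–D–F–B
C–E–B
C–F–B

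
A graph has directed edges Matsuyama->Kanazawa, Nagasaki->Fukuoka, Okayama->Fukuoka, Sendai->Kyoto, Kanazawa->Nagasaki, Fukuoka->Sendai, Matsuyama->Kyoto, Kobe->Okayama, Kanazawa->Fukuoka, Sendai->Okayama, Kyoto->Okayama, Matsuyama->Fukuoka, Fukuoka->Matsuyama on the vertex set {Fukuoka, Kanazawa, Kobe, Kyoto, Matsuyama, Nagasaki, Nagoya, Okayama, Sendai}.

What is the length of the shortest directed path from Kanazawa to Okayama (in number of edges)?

3

Distance 0: Kanazawa.
Distance 1: Fukuoka, Nagasaki.
Distance 2: Matsuyama, Sendai.
Distance 3: Kyoto, Okayama — contains Okayama.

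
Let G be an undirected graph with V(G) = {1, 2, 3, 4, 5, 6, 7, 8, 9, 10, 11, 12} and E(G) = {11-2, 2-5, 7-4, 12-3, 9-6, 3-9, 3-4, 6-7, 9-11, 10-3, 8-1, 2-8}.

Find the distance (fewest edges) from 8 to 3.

Distance 0: 8.
Distance 1: 1, 2.
Distance 2: 5, 11.
Distance 3: 9.
Distance 4: 3, 6 — contains 3.

4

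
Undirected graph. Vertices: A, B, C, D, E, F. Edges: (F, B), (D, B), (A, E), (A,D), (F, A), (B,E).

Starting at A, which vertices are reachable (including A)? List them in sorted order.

Start at A.
Its neighbours: D, E, F.
Then their neighbours: B.
Nothing further is reachable.

A, B, D, E, F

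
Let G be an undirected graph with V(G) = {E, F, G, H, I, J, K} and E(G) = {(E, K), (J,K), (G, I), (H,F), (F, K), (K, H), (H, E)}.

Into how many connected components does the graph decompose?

2

From E: component {E, F, H, J, K}.
From G: component {G, I}.
That's 2 components.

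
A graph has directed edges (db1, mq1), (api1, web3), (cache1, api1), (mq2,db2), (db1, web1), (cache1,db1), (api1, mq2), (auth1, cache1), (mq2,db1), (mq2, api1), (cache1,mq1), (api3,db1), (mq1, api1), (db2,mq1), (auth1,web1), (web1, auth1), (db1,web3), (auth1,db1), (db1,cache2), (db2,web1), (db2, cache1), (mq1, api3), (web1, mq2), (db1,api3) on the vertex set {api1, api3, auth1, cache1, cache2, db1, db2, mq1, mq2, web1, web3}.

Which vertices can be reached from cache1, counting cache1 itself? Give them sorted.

Start at cache1.
Its neighbours: api1, db1, mq1.
Then their neighbours: api3, cache2, mq2, web1, web3.
Then next layer: auth1, db2.
Every vertex is now reached.

api1, api3, auth1, cache1, cache2, db1, db2, mq1, mq2, web1, web3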